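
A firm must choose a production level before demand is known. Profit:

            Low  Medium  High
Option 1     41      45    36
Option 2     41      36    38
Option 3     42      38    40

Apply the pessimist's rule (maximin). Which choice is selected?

Option 3

Row minima: Option 1=36, Option 2=36, Option 3=38
Best worst-case = 38 → Option 3.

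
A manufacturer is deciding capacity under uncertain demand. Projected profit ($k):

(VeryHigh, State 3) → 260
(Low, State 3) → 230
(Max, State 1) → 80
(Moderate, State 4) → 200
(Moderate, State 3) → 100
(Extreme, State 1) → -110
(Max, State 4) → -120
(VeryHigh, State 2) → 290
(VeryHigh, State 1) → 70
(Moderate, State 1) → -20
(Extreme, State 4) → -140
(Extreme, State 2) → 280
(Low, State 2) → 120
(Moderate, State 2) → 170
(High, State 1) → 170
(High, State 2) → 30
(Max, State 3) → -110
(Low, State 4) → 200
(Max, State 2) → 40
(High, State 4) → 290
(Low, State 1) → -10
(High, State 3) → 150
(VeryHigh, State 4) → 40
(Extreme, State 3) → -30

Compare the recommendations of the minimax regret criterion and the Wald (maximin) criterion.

Column bests: State 1=170, State 2=290, State 3=260, State 4=290.
Low regrets: 180, 170, 30, 90 → max 180
Moderate regrets: 190, 120, 160, 90 → max 190
High regrets: 0, 260, 110, 0 → max 260
VeryHigh regrets: 100, 0, 0, 250 → max 250
Extreme regrets: 280, 10, 290, 430 → max 430
Max regrets: 90, 250, 370, 410 → max 410
Smallest max regret = 180 → Low.
Row minima: Low=-10, Moderate=-20, High=30, VeryHigh=40, Extreme=-140, Max=-120
Best worst-case = 40 → VeryHigh.

minimax regret → Low; maximin → VeryHigh (disagree)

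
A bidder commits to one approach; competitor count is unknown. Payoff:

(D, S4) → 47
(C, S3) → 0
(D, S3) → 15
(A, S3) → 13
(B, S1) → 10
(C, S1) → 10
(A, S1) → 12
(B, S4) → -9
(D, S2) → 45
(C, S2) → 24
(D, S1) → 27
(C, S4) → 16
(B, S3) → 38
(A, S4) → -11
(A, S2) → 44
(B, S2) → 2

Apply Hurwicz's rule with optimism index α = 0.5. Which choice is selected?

D

A: 0.5·44 + 0.5·(-11) = 16.5
B: 0.5·38 + 0.5·(-9) = 14.5
C: 0.5·24 + 0.5·0 = 12
D: 0.5·47 + 0.5·15 = 31
Highest Hurwicz score = 31 → D.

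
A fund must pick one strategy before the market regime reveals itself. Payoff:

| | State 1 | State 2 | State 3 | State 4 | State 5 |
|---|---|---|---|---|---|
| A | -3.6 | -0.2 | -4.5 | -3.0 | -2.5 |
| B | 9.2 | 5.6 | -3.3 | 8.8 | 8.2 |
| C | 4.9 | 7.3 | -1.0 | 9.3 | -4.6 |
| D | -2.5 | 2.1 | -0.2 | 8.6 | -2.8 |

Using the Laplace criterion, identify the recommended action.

B

Row averages: A=-2.76, B=5.7, C=3.18, D=1.04
Highest average = 5.7 → B.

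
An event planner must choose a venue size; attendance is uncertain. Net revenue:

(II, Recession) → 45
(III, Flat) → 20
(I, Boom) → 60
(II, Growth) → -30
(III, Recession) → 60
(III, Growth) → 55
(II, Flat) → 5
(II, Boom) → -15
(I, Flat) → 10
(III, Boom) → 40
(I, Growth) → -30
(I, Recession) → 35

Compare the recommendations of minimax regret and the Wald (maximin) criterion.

minimax regret → III; maximin → III (agree)

Column bests: Recession=60, Flat=20, Growth=55, Boom=60.
I regrets: 25, 10, 85, 0 → max 85
II regrets: 15, 15, 85, 75 → max 85
III regrets: 0, 0, 0, 20 → max 20
Smallest max regret = 20 → III.
Row minima: I=-30, II=-30, III=20
Best worst-case = 20 → III.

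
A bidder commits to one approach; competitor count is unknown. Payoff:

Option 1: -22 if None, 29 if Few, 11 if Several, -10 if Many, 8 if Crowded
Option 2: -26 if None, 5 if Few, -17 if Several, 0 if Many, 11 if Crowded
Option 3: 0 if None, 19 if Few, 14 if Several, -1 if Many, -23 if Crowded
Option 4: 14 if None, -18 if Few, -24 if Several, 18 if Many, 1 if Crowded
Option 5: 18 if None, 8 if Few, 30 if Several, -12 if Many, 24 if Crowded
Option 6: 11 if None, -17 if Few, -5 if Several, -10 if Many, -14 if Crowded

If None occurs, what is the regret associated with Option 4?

4

Best payoff under None is 18.
Regret = 18 − 14 = 4.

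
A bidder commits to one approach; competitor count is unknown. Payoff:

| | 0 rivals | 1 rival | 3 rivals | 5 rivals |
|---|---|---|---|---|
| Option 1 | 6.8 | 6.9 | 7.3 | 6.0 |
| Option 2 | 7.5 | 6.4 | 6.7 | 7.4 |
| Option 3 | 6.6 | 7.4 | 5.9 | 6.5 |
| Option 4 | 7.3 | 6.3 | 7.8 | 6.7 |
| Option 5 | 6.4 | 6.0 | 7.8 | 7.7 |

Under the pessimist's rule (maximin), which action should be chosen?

Row minima: Option 1=6.0, Option 2=6.4, Option 3=5.9, Option 4=6.3, Option 5=6.0
Best worst-case = 6.4 → Option 2.

Option 2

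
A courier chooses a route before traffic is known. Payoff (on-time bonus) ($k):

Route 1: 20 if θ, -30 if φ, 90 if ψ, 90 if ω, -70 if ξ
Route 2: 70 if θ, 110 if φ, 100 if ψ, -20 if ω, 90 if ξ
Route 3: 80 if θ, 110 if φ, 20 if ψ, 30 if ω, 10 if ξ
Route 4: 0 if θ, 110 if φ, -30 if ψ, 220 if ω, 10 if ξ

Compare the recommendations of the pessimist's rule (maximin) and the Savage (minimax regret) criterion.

Row minima: Route 1=-70, Route 2=-20, Route 3=10, Route 4=-30
Best worst-case = 10 → Route 3.
Column bests: θ=80, φ=110, ψ=100, ω=220, ξ=90.
Route 1 regrets: 60, 140, 10, 130, 160 → max 160
Route 2 regrets: 10, 0, 0, 240, 0 → max 240
Route 3 regrets: 0, 0, 80, 190, 80 → max 190
Route 4 regrets: 80, 0, 130, 0, 80 → max 130
Smallest max regret = 130 → Route 4.

maximin → Route 3; minimax regret → Route 4 (disagree)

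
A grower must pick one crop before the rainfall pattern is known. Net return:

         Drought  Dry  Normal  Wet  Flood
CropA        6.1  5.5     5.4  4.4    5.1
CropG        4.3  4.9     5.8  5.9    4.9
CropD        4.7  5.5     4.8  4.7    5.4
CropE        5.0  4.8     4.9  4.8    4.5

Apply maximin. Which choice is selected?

Row minima: CropA=4.4, CropG=4.3, CropD=4.7, CropE=4.5
Best worst-case = 4.7 → CropD.

CropD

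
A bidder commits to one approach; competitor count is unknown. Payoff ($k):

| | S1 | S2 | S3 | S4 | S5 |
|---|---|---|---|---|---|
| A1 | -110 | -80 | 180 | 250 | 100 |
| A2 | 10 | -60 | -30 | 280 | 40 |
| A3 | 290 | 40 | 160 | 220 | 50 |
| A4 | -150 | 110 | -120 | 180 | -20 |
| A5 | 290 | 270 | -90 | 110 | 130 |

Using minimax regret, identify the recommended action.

Column bests: S1=290, S2=270, S3=180, S4=280, S5=130.
A1 regrets: 400, 350, 0, 30, 30 → max 400
A2 regrets: 280, 330, 210, 0, 90 → max 330
A3 regrets: 0, 230, 20, 60, 80 → max 230
A4 regrets: 440, 160, 300, 100, 150 → max 440
A5 regrets: 0, 0, 270, 170, 0 → max 270
Smallest max regret = 230 → A3.

A3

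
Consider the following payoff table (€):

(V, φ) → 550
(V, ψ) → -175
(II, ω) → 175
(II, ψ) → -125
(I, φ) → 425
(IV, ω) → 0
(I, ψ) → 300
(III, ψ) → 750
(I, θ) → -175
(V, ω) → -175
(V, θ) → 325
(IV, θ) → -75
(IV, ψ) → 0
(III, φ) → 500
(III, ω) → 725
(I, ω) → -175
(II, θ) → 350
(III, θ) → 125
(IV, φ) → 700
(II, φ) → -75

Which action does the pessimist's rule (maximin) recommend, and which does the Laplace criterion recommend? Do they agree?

Row minima: I=-175, II=-125, III=125, IV=-75, V=-175
Best worst-case = 125 → III.
Row averages: I=93.75, II=81.25, III=525, IV=156.25, V=131.25
Highest average = 525 → III.

maximin → III; laplace → III (agree)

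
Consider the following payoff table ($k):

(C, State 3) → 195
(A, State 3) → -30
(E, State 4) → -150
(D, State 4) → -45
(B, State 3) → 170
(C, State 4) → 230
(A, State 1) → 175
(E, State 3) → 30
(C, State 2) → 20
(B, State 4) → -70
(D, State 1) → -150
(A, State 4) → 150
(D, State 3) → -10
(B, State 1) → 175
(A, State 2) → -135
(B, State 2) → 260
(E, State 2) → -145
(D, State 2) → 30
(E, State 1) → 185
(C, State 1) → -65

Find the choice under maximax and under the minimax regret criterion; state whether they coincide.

Row maxima: A=175, B=260, C=230, D=30, E=185
Best best-case = 260 → B.
Column bests: State 1=185, State 2=260, State 3=195, State 4=230.
A regrets: 10, 395, 225, 80 → max 395
B regrets: 10, 0, 25, 300 → max 300
C regrets: 250, 240, 0, 0 → max 250
D regrets: 335, 230, 205, 275 → max 335
E regrets: 0, 405, 165, 380 → max 405
Smallest max regret = 250 → C.

maximax → B; minimax regret → C (disagree)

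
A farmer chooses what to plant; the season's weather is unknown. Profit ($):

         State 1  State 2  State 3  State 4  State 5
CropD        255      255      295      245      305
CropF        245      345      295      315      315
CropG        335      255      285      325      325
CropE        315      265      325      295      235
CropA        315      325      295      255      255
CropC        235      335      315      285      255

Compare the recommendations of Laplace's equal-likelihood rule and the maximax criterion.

Row averages: CropD=271, CropF=303, CropG=305, CropE=287, CropA=289, CropC=285
Highest average = 305 → CropG.
Row maxima: CropD=305, CropF=345, CropG=335, CropE=325, CropA=325, CropC=335
Best best-case = 345 → CropF.

laplace → CropG; maximax → CropF (disagree)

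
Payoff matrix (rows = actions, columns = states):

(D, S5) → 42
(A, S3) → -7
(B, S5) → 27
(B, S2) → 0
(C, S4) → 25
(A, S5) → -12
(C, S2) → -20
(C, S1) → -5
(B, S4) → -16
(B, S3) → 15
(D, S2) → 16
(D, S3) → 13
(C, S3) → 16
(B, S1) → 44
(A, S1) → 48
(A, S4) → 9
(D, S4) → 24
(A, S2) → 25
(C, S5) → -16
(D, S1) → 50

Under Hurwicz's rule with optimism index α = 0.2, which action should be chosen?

D

A: 0.2·48 + 0.8·(-12) = 0
B: 0.2·44 + 0.8·(-16) = -4
C: 0.2·25 + 0.8·(-20) = -11
D: 0.2·50 + 0.8·13 = 20.4
Highest Hurwicz score = 20.4 → D.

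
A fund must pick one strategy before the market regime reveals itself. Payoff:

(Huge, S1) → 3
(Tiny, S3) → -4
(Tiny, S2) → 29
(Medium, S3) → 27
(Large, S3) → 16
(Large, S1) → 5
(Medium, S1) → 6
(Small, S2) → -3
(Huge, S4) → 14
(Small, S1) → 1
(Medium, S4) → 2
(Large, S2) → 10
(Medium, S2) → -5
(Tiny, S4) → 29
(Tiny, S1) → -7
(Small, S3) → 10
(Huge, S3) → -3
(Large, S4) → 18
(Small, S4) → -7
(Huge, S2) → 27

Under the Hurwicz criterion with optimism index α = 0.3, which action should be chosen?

Large

Tiny: 0.3·29 + 0.7·(-7) = 3.8
Small: 0.3·10 + 0.7·(-7) = -1.9
Medium: 0.3·27 + 0.7·(-5) = 4.6
Large: 0.3·18 + 0.7·5 = 8.9
Huge: 0.3·27 + 0.7·(-3) = 6
Highest Hurwicz score = 8.9 → Large.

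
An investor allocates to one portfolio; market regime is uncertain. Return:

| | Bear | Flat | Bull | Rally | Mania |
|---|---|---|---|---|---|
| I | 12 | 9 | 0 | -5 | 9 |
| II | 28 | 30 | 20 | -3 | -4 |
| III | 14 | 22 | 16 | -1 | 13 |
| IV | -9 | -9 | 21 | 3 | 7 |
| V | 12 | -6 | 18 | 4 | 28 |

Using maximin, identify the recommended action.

Row minima: I=-5, II=-4, III=-1, IV=-9, V=-6
Best worst-case = -1 → III.

III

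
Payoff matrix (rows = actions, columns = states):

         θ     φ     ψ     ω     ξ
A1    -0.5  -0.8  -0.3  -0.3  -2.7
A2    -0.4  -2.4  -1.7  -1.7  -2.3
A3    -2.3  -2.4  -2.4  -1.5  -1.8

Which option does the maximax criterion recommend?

Row maxima: A1=-0.3, A2=-0.4, A3=-1.5
Best best-case = -0.3 → A1.

A1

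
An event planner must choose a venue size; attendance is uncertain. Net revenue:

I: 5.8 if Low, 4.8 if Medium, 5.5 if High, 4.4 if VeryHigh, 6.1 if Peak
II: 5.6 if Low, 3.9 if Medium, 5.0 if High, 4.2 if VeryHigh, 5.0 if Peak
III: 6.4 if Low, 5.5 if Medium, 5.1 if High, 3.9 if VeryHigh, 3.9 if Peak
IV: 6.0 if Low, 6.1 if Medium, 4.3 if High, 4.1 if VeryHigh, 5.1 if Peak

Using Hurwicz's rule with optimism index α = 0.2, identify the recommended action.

I: 0.2·6.1 + 0.8·4.4 = 4.74
II: 0.2·5.6 + 0.8·3.9 = 4.24
III: 0.2·6.4 + 0.8·3.9 = 4.4
IV: 0.2·6.1 + 0.8·4.1 = 4.5
Highest Hurwicz score = 4.74 → I.

I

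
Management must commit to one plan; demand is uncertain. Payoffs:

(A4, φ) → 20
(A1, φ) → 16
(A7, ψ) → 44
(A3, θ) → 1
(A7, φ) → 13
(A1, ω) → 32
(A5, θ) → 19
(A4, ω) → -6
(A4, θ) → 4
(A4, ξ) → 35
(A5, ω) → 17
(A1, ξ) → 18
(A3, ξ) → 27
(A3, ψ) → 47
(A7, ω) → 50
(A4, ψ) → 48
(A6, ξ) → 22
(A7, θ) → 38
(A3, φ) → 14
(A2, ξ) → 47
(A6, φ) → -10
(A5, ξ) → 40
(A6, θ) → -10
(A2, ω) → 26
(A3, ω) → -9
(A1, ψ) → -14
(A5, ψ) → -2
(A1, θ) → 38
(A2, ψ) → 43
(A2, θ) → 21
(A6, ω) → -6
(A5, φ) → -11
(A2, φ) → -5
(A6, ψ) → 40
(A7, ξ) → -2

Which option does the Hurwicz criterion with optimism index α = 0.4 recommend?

A7

A1: 0.4·38 + 0.6·(-14) = 6.8
A2: 0.4·47 + 0.6·(-5) = 15.8
A3: 0.4·47 + 0.6·(-9) = 13.4
A4: 0.4·48 + 0.6·(-6) = 15.6
A5: 0.4·40 + 0.6·(-11) = 9.4
A6: 0.4·40 + 0.6·(-10) = 10
A7: 0.4·50 + 0.6·(-2) = 18.8
Highest Hurwicz score = 18.8 → A7.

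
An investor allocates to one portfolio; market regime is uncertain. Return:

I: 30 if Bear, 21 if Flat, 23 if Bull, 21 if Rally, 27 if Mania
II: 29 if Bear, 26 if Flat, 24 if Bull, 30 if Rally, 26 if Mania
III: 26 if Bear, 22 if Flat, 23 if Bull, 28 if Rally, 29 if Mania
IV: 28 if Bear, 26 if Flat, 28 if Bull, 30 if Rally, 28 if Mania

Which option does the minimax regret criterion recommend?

Column bests: Bear=30, Flat=26, Bull=28, Rally=30, Mania=29.
I regrets: 0, 5, 5, 9, 2 → max 9
II regrets: 1, 0, 4, 0, 3 → max 4
III regrets: 4, 4, 5, 2, 0 → max 5
IV regrets: 2, 0, 0, 0, 1 → max 2
Smallest max regret = 2 → IV.

IV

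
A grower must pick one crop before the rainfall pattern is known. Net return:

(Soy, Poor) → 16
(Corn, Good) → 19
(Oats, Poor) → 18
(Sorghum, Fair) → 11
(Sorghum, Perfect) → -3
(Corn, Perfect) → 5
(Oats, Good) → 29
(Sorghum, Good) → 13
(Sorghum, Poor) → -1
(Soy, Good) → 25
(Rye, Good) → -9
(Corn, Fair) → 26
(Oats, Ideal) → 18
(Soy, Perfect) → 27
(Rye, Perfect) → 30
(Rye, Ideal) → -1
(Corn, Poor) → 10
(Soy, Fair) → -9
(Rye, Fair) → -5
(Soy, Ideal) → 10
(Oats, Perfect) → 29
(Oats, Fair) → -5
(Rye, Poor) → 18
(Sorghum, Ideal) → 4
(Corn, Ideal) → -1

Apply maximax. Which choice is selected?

Row maxima: Sorghum=13, Oats=29, Soy=27, Corn=26, Rye=30
Best best-case = 30 → Rye.

Rye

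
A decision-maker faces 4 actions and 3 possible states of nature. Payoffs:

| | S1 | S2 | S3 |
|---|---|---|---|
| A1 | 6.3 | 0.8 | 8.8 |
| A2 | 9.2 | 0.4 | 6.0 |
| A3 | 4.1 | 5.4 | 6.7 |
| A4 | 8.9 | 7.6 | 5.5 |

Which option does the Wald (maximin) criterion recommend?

Row minima: A1=0.8, A2=0.4, A3=4.1, A4=5.5
Best worst-case = 5.5 → A4.

A4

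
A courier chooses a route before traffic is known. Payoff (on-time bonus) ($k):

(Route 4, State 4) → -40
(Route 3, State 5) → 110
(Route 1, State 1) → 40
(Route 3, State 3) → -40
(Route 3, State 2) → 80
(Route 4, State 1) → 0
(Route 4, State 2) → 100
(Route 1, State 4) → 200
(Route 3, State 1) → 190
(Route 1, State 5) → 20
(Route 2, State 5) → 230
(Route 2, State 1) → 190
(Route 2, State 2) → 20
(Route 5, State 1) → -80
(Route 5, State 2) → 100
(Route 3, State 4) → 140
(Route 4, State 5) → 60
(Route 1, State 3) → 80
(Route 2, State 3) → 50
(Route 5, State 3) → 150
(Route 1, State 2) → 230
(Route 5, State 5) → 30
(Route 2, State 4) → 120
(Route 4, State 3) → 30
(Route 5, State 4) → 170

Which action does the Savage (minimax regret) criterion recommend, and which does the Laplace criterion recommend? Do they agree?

minimax regret → Route 3; laplace → Route 2 (disagree)

Column bests: State 1=190, State 2=230, State 3=150, State 4=200, State 5=230.
Route 1 regrets: 150, 0, 70, 0, 210 → max 210
Route 2 regrets: 0, 210, 100, 80, 0 → max 210
Route 3 regrets: 0, 150, 190, 60, 120 → max 190
Route 4 regrets: 190, 130, 120, 240, 170 → max 240
Route 5 regrets: 270, 130, 0, 30, 200 → max 270
Smallest max regret = 190 → Route 3.
Row averages: Route 1=114, Route 2=122, Route 3=96, Route 4=30, Route 5=74
Highest average = 122 → Route 2.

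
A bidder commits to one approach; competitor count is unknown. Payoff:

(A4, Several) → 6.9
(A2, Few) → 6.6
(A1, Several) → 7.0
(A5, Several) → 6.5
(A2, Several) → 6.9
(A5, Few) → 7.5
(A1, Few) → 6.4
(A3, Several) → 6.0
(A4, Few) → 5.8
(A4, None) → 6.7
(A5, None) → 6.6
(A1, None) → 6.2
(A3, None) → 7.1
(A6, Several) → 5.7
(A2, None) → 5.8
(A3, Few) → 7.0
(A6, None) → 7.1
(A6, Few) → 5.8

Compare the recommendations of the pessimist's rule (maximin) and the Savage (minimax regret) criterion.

maximin → A5; minimax regret → A5 (agree)

Row minima: A1=6.2, A2=5.8, A3=6.0, A4=5.8, A5=6.5, A6=5.7
Best worst-case = 6.5 → A5.
Column bests: None=7.1, Few=7.5, Several=7.0.
A1 regrets: 0.9, 1.1, 0.0 → max 1.1
A2 regrets: 1.3, 0.9, 0.1 → max 1.3
A3 regrets: 0.0, 0.5, 1.0 → max 1.0
A4 regrets: 0.4, 1.7, 0.1 → max 1.7
A5 regrets: 0.5, 0.0, 0.5 → max 0.5
A6 regrets: 0.0, 1.7, 1.3 → max 1.7
Smallest max regret = 0.5 → A5.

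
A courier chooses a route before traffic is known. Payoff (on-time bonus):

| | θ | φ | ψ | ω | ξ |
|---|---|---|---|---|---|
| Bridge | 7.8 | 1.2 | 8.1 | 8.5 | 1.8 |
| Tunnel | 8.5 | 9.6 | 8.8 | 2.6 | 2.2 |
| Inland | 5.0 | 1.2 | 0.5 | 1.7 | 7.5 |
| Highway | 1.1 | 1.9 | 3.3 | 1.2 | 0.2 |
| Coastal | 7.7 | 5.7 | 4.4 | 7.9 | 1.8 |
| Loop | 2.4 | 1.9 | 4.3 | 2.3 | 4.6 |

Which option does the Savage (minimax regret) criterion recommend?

Column bests: θ=8.5, φ=9.6, ψ=8.8, ω=8.5, ξ=7.5.
Bridge regrets: 0.7, 8.4, 0.7, 0.0, 5.7 → max 8.4
Tunnel regrets: 0.0, 0.0, 0.0, 5.9, 5.3 → max 5.9
Inland regrets: 3.5, 8.4, 8.3, 6.8, 0.0 → max 8.4
Highway regrets: 7.4, 7.7, 5.5, 7.3, 7.3 → max 7.7
Coastal regrets: 0.8, 3.9, 4.4, 0.6, 5.7 → max 5.7
Loop regrets: 6.1, 7.7, 4.5, 6.2, 2.9 → max 7.7
Smallest max regret = 5.7 → Coastal.

Coastal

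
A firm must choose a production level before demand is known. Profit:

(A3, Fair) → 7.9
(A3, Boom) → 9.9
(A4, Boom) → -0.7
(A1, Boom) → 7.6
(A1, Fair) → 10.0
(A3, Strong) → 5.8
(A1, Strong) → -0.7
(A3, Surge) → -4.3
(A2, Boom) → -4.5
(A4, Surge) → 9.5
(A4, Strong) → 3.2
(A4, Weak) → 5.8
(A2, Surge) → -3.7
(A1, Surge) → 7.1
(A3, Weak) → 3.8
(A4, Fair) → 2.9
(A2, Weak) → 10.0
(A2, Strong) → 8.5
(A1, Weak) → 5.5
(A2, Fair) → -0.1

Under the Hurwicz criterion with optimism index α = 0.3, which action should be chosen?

A1

A1: 0.3·10.0 + 0.7·(-0.7) = 2.51
A2: 0.3·10.0 + 0.7·(-4.5) = -0.15
A3: 0.3·9.9 + 0.7·(-4.3) = -0.04
A4: 0.3·9.5 + 0.7·(-0.7) = 2.36
Highest Hurwicz score = 2.51 → A1.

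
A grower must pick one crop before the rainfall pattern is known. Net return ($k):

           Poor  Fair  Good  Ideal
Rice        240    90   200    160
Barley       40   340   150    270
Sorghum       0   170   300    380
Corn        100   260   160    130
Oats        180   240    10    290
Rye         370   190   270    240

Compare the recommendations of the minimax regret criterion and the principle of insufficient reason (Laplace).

minimax regret → Rye; laplace → Rye (agree)

Column bests: Poor=370, Fair=340, Good=300, Ideal=380.
Rice regrets: 130, 250, 100, 220 → max 250
Barley regrets: 330, 0, 150, 110 → max 330
Sorghum regrets: 370, 170, 0, 0 → max 370
Corn regrets: 270, 80, 140, 250 → max 270
Oats regrets: 190, 100, 290, 90 → max 290
Rye regrets: 0, 150, 30, 140 → max 150
Smallest max regret = 150 → Rye.
Row averages: Rice=172.5, Barley=200, Sorghum=212.5, Corn=162.5, Oats=180, Rye=267.5
Highest average = 267.5 → Rye.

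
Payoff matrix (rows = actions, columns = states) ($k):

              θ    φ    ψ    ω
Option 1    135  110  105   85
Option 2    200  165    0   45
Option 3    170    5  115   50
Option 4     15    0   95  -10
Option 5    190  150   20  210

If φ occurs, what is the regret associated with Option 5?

15

Best payoff under φ is 165.
Regret = 165 − 150 = 15.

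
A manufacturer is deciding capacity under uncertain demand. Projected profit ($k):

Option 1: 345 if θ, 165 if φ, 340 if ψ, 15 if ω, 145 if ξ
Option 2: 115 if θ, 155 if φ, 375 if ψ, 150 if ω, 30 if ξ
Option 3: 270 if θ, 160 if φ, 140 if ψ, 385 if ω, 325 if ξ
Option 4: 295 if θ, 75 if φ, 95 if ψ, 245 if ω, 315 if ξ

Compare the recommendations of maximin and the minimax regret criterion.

maximin → Option 3; minimax regret → Option 3 (agree)

Row minima: Option 1=15, Option 2=30, Option 3=140, Option 4=75
Best worst-case = 140 → Option 3.
Column bests: θ=345, φ=165, ψ=375, ω=385, ξ=325.
Option 1 regrets: 0, 0, 35, 370, 180 → max 370
Option 2 regrets: 230, 10, 0, 235, 295 → max 295
Option 3 regrets: 75, 5, 235, 0, 0 → max 235
Option 4 regrets: 50, 90, 280, 140, 10 → max 280
Smallest max regret = 235 → Option 3.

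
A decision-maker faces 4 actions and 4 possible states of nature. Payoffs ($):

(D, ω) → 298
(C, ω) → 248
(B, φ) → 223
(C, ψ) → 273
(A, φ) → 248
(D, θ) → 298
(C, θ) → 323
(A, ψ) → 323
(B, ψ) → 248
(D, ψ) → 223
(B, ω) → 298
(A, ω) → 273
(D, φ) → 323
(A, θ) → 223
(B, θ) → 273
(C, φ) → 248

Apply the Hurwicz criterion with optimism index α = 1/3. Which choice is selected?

A: 1/3·323 + 2/3·223 = 769/3
B: 1/3·298 + 2/3·223 = 248
C: 1/3·323 + 2/3·248 = 273
D: 1/3·323 + 2/3·223 = 769/3
Highest Hurwicz score = 273 → C.

C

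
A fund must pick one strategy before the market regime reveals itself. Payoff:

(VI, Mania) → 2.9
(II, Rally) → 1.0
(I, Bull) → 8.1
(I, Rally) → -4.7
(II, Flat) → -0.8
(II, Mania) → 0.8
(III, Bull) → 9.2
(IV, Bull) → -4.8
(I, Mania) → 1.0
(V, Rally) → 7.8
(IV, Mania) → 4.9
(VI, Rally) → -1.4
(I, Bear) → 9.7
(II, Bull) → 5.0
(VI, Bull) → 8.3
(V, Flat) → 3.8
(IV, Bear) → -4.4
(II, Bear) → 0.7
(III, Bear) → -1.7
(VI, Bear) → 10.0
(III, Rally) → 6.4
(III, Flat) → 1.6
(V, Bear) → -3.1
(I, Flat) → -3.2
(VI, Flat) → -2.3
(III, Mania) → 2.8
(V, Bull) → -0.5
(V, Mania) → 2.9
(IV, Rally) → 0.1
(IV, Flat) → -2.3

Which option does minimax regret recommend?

Column bests: Bear=10.0, Flat=3.8, Bull=9.2, Rally=7.8, Mania=4.9.
I regrets: 0.3, 7.0, 1.1, 12.5, 3.9 → max 12.5
II regrets: 9.3, 4.6, 4.2, 6.8, 4.1 → max 9.3
III regrets: 11.7, 2.2, 0.0, 1.4, 2.1 → max 11.7
IV regrets: 14.4, 6.1, 14.0, 7.7, 0.0 → max 14.4
V regrets: 13.1, 0.0, 9.7, 0.0, 2.0 → max 13.1
VI regrets: 0.0, 6.1, 0.9, 9.2, 2.0 → max 9.2
Smallest max regret = 9.2 → VI.

VI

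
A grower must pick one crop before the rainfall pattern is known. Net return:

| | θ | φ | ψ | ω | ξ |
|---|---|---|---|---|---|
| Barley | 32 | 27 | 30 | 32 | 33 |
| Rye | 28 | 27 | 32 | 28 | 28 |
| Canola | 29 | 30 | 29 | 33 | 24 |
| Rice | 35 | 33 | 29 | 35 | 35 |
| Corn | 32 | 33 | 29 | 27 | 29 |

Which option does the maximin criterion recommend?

Row minima: Barley=27, Rye=27, Canola=24, Rice=29, Corn=27
Best worst-case = 29 → Rice.

Rice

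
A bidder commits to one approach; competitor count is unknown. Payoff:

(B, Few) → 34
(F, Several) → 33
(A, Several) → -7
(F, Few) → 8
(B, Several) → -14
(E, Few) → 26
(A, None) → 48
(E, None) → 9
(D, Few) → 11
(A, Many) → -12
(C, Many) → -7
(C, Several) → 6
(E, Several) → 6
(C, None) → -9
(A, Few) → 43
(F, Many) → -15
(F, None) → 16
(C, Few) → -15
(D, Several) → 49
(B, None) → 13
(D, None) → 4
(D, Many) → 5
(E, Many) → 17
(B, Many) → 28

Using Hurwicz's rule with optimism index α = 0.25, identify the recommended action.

D

A: 0.25·48 + 0.75·(-12) = 3
B: 0.25·34 + 0.75·(-14) = -2
C: 0.25·6 + 0.75·(-15) = -9.75
D: 0.25·49 + 0.75·4 = 15.25
E: 0.25·26 + 0.75·6 = 11
F: 0.25·33 + 0.75·(-15) = -3
Highest Hurwicz score = 15.25 → D.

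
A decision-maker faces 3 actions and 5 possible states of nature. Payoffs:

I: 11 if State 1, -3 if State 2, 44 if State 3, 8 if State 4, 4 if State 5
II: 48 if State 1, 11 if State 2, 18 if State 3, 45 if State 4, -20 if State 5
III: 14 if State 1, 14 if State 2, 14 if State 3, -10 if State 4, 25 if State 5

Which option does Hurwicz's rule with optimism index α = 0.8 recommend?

I: 0.8·44 + 0.2·(-3) = 34.6
II: 0.8·48 + 0.2·(-20) = 34.4
III: 0.8·25 + 0.2·(-10) = 18
Highest Hurwicz score = 34.6 → I.

I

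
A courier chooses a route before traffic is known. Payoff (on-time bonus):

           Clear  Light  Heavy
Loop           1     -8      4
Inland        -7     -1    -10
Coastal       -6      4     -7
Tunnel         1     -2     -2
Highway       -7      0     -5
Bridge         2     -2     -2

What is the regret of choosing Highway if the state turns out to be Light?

Best payoff under Light is 4.
Regret = 4 − 0 = 4.

4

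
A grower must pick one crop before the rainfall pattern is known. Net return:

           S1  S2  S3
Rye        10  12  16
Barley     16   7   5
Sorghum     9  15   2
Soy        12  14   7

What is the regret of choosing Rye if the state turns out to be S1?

Best payoff under S1 is 16.
Regret = 16 − 10 = 6.

6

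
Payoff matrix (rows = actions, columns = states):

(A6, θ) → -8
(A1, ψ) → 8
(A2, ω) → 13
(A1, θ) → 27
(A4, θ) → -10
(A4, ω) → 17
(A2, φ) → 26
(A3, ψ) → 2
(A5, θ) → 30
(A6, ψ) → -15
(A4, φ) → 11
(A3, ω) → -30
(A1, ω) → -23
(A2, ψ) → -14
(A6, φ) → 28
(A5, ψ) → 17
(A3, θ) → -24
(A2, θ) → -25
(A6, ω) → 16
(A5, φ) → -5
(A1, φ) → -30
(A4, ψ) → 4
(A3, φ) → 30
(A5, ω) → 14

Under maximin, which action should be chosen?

Row minima: A1=-30, A2=-25, A3=-30, A4=-10, A5=-5, A6=-15
Best worst-case = -5 → A5.

A5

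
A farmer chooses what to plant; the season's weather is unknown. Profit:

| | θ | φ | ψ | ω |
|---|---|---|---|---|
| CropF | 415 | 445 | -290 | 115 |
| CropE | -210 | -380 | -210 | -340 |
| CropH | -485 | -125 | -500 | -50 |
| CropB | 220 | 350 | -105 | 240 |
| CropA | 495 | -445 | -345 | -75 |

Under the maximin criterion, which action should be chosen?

Row minima: CropF=-290, CropE=-380, CropH=-500, CropB=-105, CropA=-445
Best worst-case = -105 → CropB.

CropB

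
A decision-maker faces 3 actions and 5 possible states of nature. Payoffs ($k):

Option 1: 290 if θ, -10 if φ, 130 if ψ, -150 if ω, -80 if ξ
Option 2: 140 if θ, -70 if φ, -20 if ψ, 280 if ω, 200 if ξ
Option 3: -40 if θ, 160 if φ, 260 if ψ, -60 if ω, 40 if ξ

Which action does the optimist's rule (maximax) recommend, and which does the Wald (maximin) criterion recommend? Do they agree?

Row maxima: Option 1=290, Option 2=280, Option 3=260
Best best-case = 290 → Option 1.
Row minima: Option 1=-150, Option 2=-70, Option 3=-60
Best worst-case = -60 → Option 3.

maximax → Option 1; maximin → Option 3 (disagree)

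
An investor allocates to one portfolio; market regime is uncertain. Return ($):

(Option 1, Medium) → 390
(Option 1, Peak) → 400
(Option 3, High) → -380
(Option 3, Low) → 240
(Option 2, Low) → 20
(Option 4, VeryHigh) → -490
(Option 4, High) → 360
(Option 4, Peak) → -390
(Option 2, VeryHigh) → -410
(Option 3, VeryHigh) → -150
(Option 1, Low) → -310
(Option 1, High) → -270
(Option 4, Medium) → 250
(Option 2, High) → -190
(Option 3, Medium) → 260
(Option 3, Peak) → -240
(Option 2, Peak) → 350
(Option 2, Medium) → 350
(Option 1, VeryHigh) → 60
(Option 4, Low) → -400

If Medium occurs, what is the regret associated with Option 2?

Best payoff under Medium is 390.
Regret = 390 − 350 = 40.

40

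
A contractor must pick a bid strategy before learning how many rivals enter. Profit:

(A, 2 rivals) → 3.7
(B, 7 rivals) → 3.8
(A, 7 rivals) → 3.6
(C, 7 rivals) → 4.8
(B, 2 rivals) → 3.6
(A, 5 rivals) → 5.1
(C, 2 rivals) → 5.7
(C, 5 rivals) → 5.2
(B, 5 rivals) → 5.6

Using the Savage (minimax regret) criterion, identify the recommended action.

Column bests: 2 rivals=5.7, 5 rivals=5.6, 7 rivals=4.8.
A regrets: 2.0, 0.5, 1.2 → max 2.0
B regrets: 2.1, 0.0, 1.0 → max 2.1
C regrets: 0.0, 0.4, 0.0 → max 0.4
Smallest max regret = 0.4 → C.

C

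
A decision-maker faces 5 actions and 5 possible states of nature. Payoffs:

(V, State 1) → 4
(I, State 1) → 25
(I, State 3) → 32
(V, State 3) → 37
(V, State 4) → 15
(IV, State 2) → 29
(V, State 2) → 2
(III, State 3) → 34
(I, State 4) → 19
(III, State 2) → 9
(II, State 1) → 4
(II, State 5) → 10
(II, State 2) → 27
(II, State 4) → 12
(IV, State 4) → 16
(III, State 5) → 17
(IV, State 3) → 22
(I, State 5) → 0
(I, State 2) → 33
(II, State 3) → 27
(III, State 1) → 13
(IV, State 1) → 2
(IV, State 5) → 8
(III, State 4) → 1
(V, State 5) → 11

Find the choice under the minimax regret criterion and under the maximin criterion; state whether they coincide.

Column bests: State 1=25, State 2=33, State 3=37, State 4=19, State 5=17.
I regrets: 0, 0, 5, 0, 17 → max 17
II regrets: 21, 6, 10, 7, 7 → max 21
III regrets: 12, 24, 3, 18, 0 → max 24
IV regrets: 23, 4, 15, 3, 9 → max 23
V regrets: 21, 31, 0, 4, 6 → max 31
Smallest max regret = 17 → I.
Row minima: I=0, II=4, III=1, IV=2, V=2
Best worst-case = 4 → II.

minimax regret → I; maximin → II (disagree)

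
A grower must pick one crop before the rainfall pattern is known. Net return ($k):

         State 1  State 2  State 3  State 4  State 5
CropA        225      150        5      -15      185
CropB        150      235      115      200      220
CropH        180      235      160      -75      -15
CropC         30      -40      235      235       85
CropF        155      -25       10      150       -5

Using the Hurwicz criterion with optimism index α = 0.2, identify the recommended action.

CropA: 0.2·225 + 0.8·(-15) = 33
CropB: 0.2·235 + 0.8·115 = 139
CropH: 0.2·235 + 0.8·(-75) = -13
CropC: 0.2·235 + 0.8·(-40) = 15
CropF: 0.2·155 + 0.8·(-25) = 11
Highest Hurwicz score = 139 → CropB.

CropB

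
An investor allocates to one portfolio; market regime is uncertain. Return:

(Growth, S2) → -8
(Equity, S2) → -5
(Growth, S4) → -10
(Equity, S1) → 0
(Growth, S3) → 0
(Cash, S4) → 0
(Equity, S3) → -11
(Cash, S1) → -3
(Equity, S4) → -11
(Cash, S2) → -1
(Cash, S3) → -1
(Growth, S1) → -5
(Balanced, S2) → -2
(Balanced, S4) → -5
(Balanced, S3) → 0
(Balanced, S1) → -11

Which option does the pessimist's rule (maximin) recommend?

Row minima: Equity=-11, Growth=-10, Cash=-3, Balanced=-11
Best worst-case = -3 → Cash.

Cash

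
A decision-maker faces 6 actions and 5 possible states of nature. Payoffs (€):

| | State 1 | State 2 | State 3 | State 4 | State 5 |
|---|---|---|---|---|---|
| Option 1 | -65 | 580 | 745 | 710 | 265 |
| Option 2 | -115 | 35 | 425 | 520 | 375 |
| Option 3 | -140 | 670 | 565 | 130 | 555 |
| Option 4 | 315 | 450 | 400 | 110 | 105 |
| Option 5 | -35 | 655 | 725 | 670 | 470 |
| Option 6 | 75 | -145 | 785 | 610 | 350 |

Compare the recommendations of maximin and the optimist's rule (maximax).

maximin → Option 4; maximax → Option 6 (disagree)

Row minima: Option 1=-65, Option 2=-115, Option 3=-140, Option 4=105, Option 5=-35, Option 6=-145
Best worst-case = 105 → Option 4.
Row maxima: Option 1=745, Option 2=520, Option 3=670, Option 4=450, Option 5=725, Option 6=785
Best best-case = 785 → Option 6.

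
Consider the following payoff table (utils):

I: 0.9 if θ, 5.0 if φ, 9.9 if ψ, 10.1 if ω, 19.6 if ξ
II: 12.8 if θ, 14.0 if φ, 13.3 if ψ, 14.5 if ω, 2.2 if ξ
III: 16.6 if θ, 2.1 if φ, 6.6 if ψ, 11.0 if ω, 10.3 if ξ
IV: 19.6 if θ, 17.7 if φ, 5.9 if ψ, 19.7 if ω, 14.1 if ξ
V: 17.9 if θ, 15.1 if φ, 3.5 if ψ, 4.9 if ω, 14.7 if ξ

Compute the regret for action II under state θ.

6.8

Best payoff under θ is 19.6.
Regret = 19.6 − 12.8 = 6.8.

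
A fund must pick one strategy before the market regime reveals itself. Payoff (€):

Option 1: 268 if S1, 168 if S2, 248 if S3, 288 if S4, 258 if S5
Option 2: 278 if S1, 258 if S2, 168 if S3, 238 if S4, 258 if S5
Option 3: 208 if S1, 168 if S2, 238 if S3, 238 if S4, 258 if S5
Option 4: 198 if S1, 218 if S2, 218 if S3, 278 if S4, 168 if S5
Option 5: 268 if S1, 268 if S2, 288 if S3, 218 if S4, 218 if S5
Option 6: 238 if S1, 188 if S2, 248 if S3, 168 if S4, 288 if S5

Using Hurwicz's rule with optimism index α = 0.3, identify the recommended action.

Option 1: 0.3·288 + 0.7·168 = 204
Option 2: 0.3·278 + 0.7·168 = 201
Option 3: 0.3·258 + 0.7·168 = 195
Option 4: 0.3·278 + 0.7·168 = 201
Option 5: 0.3·288 + 0.7·218 = 239
Option 6: 0.3·288 + 0.7·168 = 204
Highest Hurwicz score = 239 → Option 5.

Option 5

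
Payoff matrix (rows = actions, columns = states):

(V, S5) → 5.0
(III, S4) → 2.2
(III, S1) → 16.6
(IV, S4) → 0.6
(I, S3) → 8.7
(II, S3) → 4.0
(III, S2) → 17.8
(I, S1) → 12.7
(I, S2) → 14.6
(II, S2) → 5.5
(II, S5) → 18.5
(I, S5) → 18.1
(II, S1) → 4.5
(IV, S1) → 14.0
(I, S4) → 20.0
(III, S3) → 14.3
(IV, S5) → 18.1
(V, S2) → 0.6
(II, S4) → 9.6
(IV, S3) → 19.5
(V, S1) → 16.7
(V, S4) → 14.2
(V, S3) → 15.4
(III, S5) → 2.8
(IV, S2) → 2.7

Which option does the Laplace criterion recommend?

I

Row averages: I=14.82, II=8.42, III=10.74, IV=10.98, V=10.38
Highest average = 14.82 → I.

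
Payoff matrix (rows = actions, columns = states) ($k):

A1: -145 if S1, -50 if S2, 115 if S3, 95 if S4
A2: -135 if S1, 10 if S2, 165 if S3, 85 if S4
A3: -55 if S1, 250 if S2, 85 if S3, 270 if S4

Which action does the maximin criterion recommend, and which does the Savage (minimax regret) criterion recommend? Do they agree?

Row minima: A1=-145, A2=-135, A3=-55
Best worst-case = -55 → A3.
Column bests: S1=-55, S2=250, S3=165, S4=270.
A1 regrets: 90, 300, 50, 175 → max 300
A2 regrets: 80, 240, 0, 185 → max 240
A3 regrets: 0, 0, 80, 0 → max 80
Smallest max regret = 80 → A3.

maximin → A3; minimax regret → A3 (agree)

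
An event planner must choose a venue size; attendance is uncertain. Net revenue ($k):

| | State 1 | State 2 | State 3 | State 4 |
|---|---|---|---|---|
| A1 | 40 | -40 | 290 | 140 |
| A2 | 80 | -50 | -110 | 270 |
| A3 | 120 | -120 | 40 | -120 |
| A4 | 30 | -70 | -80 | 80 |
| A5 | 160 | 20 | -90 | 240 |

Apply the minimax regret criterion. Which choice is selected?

Column bests: State 1=160, State 2=20, State 3=290, State 4=270.
A1 regrets: 120, 60, 0, 130 → max 130
A2 regrets: 80, 70, 400, 0 → max 400
A3 regrets: 40, 140, 250, 390 → max 390
A4 regrets: 130, 90, 370, 190 → max 370
A5 regrets: 0, 0, 380, 30 → max 380
Smallest max regret = 130 → A1.

A1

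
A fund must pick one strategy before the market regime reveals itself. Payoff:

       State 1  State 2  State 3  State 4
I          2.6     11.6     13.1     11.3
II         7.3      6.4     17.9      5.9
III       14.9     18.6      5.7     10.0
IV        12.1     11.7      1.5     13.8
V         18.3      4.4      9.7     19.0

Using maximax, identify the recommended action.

V

Row maxima: I=13.1, II=17.9, III=18.6, IV=13.8, V=19.0
Best best-case = 19.0 → V.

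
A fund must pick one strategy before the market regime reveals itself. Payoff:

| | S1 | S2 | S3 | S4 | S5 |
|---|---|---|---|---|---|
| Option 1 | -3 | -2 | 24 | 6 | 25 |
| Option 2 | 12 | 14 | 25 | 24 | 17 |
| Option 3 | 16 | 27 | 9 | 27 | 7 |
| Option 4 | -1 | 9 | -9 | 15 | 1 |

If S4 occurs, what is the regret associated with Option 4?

Best payoff under S4 is 27.
Regret = 27 − 15 = 12.

12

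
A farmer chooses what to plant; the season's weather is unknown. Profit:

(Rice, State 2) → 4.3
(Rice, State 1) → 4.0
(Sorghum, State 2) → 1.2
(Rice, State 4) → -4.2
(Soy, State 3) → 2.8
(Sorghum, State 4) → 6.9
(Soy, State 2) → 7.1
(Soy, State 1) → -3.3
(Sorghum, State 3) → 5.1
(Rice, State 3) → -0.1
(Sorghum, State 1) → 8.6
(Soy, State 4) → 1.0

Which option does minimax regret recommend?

Column bests: State 1=8.6, State 2=7.1, State 3=5.1, State 4=6.9.
Sorghum regrets: 0.0, 5.9, 0.0, 0.0 → max 5.9
Rice regrets: 4.6, 2.8, 5.2, 11.1 → max 11.1
Soy regrets: 11.9, 0.0, 2.3, 5.9 → max 11.9
Smallest max regret = 5.9 → Sorghum.

Sorghum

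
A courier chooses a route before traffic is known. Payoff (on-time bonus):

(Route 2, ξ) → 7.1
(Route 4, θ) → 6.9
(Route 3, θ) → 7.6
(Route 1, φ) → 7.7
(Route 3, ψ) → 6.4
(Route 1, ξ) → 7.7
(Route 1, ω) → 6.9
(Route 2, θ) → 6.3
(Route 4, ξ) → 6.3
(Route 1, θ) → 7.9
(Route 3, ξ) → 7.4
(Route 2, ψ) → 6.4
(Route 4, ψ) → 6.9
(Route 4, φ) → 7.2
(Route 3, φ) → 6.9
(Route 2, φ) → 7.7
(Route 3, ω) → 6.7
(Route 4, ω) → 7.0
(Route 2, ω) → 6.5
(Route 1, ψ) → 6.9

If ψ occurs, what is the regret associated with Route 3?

0.5

Best payoff under ψ is 6.9.
Regret = 6.9 − 6.4 = 0.5.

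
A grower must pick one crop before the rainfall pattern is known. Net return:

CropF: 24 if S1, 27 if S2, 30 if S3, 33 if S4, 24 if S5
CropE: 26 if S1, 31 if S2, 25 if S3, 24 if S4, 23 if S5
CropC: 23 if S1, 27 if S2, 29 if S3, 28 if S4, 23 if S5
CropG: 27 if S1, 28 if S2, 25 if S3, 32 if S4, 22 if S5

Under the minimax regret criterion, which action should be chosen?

CropF

Column bests: S1=27, S2=31, S3=30, S4=33, S5=24.
CropF regrets: 3, 4, 0, 0, 0 → max 4
CropE regrets: 1, 0, 5, 9, 1 → max 9
CropC regrets: 4, 4, 1, 5, 1 → max 5
CropG regrets: 0, 3, 5, 1, 2 → max 5
Smallest max regret = 4 → CropF.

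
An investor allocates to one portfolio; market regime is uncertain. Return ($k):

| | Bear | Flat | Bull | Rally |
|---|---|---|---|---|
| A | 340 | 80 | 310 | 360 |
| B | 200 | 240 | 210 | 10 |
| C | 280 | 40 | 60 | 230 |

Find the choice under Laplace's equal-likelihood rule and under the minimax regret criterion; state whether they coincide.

laplace → A; minimax regret → A (agree)

Row averages: A=272.5, B=165, C=152.5
Highest average = 272.5 → A.
Column bests: Bear=340, Flat=240, Bull=310, Rally=360.
A regrets: 0, 160, 0, 0 → max 160
B regrets: 140, 0, 100, 350 → max 350
C regrets: 60, 200, 250, 130 → max 250
Smallest max regret = 160 → A.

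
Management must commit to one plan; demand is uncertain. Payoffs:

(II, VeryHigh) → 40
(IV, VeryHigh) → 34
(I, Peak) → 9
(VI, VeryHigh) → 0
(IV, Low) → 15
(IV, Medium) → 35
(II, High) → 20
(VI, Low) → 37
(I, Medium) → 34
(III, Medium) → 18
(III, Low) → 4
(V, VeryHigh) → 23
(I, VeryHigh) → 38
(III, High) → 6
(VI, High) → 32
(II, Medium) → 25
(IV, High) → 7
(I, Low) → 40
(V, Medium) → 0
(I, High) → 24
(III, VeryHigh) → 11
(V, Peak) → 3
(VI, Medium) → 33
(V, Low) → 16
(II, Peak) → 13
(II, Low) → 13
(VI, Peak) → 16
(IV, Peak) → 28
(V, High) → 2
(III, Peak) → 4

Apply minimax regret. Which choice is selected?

I

Column bests: Low=40, Medium=35, High=32, VeryHigh=40, Peak=28.
I regrets: 0, 1, 8, 2, 19 → max 19
II regrets: 27, 10, 12, 0, 15 → max 27
III regrets: 36, 17, 26, 29, 24 → max 36
IV regrets: 25, 0, 25, 6, 0 → max 25
V regrets: 24, 35, 30, 17, 25 → max 35
VI regrets: 3, 2, 0, 40, 12 → max 40
Smallest max regret = 19 → I.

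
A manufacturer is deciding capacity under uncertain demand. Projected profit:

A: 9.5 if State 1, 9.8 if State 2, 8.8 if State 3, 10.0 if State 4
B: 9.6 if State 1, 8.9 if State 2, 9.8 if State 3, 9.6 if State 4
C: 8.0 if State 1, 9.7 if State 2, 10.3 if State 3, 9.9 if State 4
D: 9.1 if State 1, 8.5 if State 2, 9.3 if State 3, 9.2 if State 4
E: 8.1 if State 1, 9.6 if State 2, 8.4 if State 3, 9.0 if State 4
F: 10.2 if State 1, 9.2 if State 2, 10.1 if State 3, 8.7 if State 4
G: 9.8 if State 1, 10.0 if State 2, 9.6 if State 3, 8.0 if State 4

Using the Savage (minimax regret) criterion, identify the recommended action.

B

Column bests: State 1=10.2, State 2=10.0, State 3=10.3, State 4=10.0.
A regrets: 0.7, 0.2, 1.5, 0.0 → max 1.5
B regrets: 0.6, 1.1, 0.5, 0.4 → max 1.1
C regrets: 2.2, 0.3, 0.0, 0.1 → max 2.2
D regrets: 1.1, 1.5, 1.0, 0.8 → max 1.5
E regrets: 2.1, 0.4, 1.9, 1.0 → max 2.1
F regrets: 0.0, 0.8, 0.2, 1.3 → max 1.3
G regrets: 0.4, 0.0, 0.7, 2.0 → max 2.0
Smallest max regret = 1.1 → B.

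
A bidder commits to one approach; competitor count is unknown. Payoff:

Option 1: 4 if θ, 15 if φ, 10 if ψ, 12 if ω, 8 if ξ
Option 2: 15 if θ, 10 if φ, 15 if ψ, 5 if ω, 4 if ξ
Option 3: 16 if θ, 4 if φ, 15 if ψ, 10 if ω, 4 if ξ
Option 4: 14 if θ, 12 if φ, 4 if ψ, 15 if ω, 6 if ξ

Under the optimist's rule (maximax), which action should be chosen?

Option 3

Row maxima: Option 1=15, Option 2=15, Option 3=16, Option 4=15
Best best-case = 16 → Option 3.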